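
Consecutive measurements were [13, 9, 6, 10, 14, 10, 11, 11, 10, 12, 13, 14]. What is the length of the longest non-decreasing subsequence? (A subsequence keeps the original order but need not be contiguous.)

8

Track the smallest tail for each achievable length (allowing ties):
13 → extends → [13]
9 → replaces 13 → [9]
6 → replaces 9 → [6]
10 → extends → [6, 10]
14 → extends → [6, 10, 14]
10 → replaces 14 → [6, 10, 10]
11 → extends → [6, 10, 10, 11]
11 → extends → [6, 10, 10, 11, 11]
10 → replaces 11 → [6, 10, 10, 10, 11]
12 → extends → [6, 10, 10, 10, 11, 12]
13 → extends → [6, 10, 10, 10, 11, 12, 13]
14 → extends → [6, 10, 10, 10, 11, 12, 13, 14]
Eight tails, so the longest non-decreasing subsequence has length 8 (e.g. 9, 10, 10, 11, 11, 12, 13, 14).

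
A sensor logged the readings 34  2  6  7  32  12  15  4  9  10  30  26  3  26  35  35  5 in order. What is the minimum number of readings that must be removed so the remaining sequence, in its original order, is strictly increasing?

Fewest deletions = n − (longest strictly increasing subsequence).
i:      1  2  3  4  5  6  7  8  9 10 11 12 13 14 15 16 17
a[i]:  34  2  6  7 32 12 15  4  9 10 30 26  3 26 35 35  5
dp:     1  1  2  3  4  4  5  2  4  5  6  6  2  6  7  7  3
max dp = 7, so deletions = 17 − 7 = 10.

10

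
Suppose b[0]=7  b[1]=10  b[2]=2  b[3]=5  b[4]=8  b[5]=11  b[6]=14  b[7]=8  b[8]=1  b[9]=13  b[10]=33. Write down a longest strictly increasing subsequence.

2, 5, 8, 11, 14, 33

Patience tails give the LIS length; then backtrack through the dp parents:
7 → extends → [7]
10 → extends → [7, 10]
2 → replaces 7 → [2, 10]
5 → replaces 10 → [2, 5]
8 → extends → [2, 5, 8]
11 → extends → [2, 5, 8, 11]
14 → extends → [2, 5, 8, 11, 14]
8 → already a tail → [2, 5, 8, 11, 14]
1 → replaces 2 → [1, 5, 8, 11, 14]
13 → replaces 14 → [1, 5, 8, 11, 13]
33 → extends → [1, 5, 8, 11, 13, 33]
Length 6; one witness is 2, 5, 8, 11, 14, 33.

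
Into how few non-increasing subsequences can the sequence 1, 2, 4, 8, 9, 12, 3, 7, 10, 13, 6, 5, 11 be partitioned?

Place each on the leftmost legal pile:
1 → new pile 1 (tops now [1])
2 → new pile 2 (tops now [1, 2])
4 → new pile 3 (tops now [1, 2, 4])
8 → new pile 4 (tops now [1, 2, 4, 8])
9 → new pile 5 (tops now [1, 2, 4, 8, 9])
12 → new pile 6 (tops now [1, 2, 4, 8, 9, 12])
3 → pile 3 (tops now [1, 2, 3, 8, 9, 12])
7 → pile 4 (tops now [1, 2, 3, 7, 9, 12])
10 → pile 6 (tops now [1, 2, 3, 7, 9, 10])
13 → new pile 7 (tops now [1, 2, 3, 7, 9, 10, 13])
6 → pile 4 (tops now [1, 2, 3, 6, 9, 10, 13])
5 → pile 4 (tops now [1, 2, 3, 5, 9, 10, 13])
11 → pile 7 (tops now [1, 2, 3, 5, 9, 10, 11])
Seven piles.

7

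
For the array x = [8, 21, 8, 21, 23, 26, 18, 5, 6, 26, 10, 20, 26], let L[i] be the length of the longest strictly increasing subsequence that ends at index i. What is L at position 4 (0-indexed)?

dp[i] = 1 + max{dp[j] : j<i, x[j]<x[i]} (or 1 if no such j):
i:      0  1  2  3  4  5  6  7  8  9 10 11 12
x[i]:   8 21  8 21 23 26 18  5  6 26 10 20 26
dp:     1  2  1  2  3  4  2  1  2  4  3  4  5
At index 4 the value is 3.

3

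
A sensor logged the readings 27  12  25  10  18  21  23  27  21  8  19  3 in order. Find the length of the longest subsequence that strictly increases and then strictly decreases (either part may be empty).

inc[i] = longest strictly increasing subsequence ending at i; dec[i] = longest strictly decreasing subsequence starting at i:
i:      1  2  3  4  5  6  7  8  9 10 11 12
a[i]:  27 12 25 10 18 21 23 27 21  8 19  3
inc:    1  1  2  1  2  3  4  5  3  1  3  1
dec:    6  4  5  3  3  3  4  4  3  2  2  1
Best peak at i=8 (value 27): inc=5, dec=4, length 5+4−1 = 8.

8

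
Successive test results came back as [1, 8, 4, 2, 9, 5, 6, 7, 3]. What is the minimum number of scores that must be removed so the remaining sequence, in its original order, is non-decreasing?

4

Fewest deletions = n − (longest non-decreasing subsequence).
i:     1 2 3 4 5 6 7 8 9
a[i]:  1 8 4 2 9 5 6 7 3
dp:    1 2 2 2 3 3 4 5 3
max dp = 5, so deletions = 9 − 5 = 4.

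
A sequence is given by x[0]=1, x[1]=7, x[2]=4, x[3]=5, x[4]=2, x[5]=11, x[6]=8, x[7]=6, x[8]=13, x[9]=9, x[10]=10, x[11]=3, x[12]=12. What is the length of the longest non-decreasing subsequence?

Track the smallest tail for each achievable length (allowing ties):
1 → extends → [1]
7 → extends → [1, 7]
4 → replaces 7 → [1, 4]
5 → extends → [1, 4, 5]
2 → replaces 4 → [1, 2, 5]
11 → extends → [1, 2, 5, 11]
8 → replaces 11 → [1, 2, 5, 8]
6 → replaces 8 → [1, 2, 5, 6]
13 → extends → [1, 2, 5, 6, 13]
9 → replaces 13 → [1, 2, 5, 6, 9]
10 → extends → [1, 2, 5, 6, 9, 10]
3 → replaces 5 → [1, 2, 3, 6, 9, 10]
12 → extends → [1, 2, 3, 6, 9, 10, 12]
Seven tails, so the longest non-decreasing subsequence has length 7 (e.g. 1, 4, 5, 8, 9, 10, 12).

7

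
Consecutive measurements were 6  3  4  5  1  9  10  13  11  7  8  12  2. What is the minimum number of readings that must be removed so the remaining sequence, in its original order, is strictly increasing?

6

Fewest deletions = n − (longest strictly increasing subsequence).
i:      1  2  3  4  5  6  7  8  9 10 11 12 13
a[i]:   6  3  4  5  1  9 10 13 11  7  8 12  2
dp:     1  1  2  3  1  4  5  6  6  4  5  7  2
max dp = 7, so deletions = 13 − 7 = 6.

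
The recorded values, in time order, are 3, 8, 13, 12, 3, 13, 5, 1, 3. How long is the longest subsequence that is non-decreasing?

4

Track the smallest tail for each achievable length (allowing ties):
3 → extends → [3]
8 → extends → [3, 8]
13 → extends → [3, 8, 13]
12 → replaces 13 → [3, 8, 12]
3 → replaces 8 → [3, 3, 12]
13 → extends → [3, 3, 12, 13]
5 → replaces 12 → [3, 3, 5, 13]
1 → replaces 3 → [1, 3, 5, 13]
3 → replaces 5 → [1, 3, 3, 13]
Four tails, so the longest non-decreasing subsequence has length 4 (e.g. 3, 8, 13, 13).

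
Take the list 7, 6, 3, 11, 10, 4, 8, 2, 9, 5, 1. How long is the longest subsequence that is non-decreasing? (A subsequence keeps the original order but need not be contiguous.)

Track the smallest tail for each achievable length (allowing ties):
7 → extends → [7]
6 → replaces 7 → [6]
3 → replaces 6 → [3]
11 → extends → [3, 11]
10 → replaces 11 → [3, 10]
4 → replaces 10 → [3, 4]
8 → extends → [3, 4, 8]
2 → replaces 3 → [2, 4, 8]
9 → extends → [2, 4, 8, 9]
5 → replaces 8 → [2, 4, 5, 9]
1 → replaces 2 → [1, 4, 5, 9]
Four tails, so the longest non-decreasing subsequence has length 4 (e.g. 3, 4, 8, 9).

4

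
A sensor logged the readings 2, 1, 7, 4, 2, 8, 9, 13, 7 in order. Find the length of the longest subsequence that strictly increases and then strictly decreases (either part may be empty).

6

inc[i] = longest strictly increasing subsequence ending at i; dec[i] = longest strictly decreasing subsequence starting at i:
i:      1  2  3  4  5  6  7  8  9
a[i]:   2  1  7  4  2  8  9 13  7
inc:    1  1  2  2  2  3  4  5  3
dec:    2  1  3  2  1  2  2  2  1
Best peak at i=8 (value 13): inc=5, dec=2, length 5+2−1 = 6.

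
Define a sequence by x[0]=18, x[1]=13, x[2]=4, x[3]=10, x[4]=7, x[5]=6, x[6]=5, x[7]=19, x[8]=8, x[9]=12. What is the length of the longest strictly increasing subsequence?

Track the smallest tail for each achievable length (strict):
18 → extends → [18]
13 → replaces 18 → [13]
4 → replaces 13 → [4]
10 → extends → [4, 10]
7 → replaces 10 → [4, 7]
6 → replaces 7 → [4, 6]
5 → replaces 6 → [4, 5]
19 → extends → [4, 5, 19]
8 → replaces 19 → [4, 5, 8]
12 → extends → [4, 5, 8, 12]
Four tails, so the longest strictly increasing subsequence has length 4 (e.g. 4, 7, 8, 12).

4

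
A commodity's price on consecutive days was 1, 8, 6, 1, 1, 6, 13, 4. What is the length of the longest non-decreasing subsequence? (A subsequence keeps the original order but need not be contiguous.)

5

Let dp[i] be the length of the longest such subsequence ending at index i:
i:      1  2  3  4  5  6  7  8
a[i]:   1  8  6  1  1  6 13  4
dp:     1  2  2  2  3  4  5  4
Maximum dp value is 5.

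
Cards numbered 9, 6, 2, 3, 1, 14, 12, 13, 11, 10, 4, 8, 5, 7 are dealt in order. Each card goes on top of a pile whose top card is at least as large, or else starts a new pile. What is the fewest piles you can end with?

Place each on the leftmost legal pile:
9 → new pile 1 (tops now [9])
6 → pile 1 (tops now [6])
2 → pile 1 (tops now [2])
3 → new pile 2 (tops now [2, 3])
1 → pile 1 (tops now [1, 3])
14 → new pile 3 (tops now [1, 3, 14])
12 → pile 3 (tops now [1, 3, 12])
13 → new pile 4 (tops now [1, 3, 12, 13])
11 → pile 3 (tops now [1, 3, 11, 13])
10 → pile 3 (tops now [1, 3, 10, 13])
4 → pile 3 (tops now [1, 3, 4, 13])
8 → pile 4 (tops now [1, 3, 4, 8])
5 → pile 4 (tops now [1, 3, 4, 5])
7 → new pile 5 (tops now [1, 3, 4, 5, 7])
Five piles.

5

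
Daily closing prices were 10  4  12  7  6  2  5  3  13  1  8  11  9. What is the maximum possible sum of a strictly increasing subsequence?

Let S[i] be the best sum of a strictly increasing subsequence ending at i:
i:      1  2  3  4  5  6  7  8  9 10 11 12 13
a[i]:  10  4 12  7  6  2  5  3 13  1  8 11  9
S:     10  4 22 11 10  2  9  5 35  1 19 30 28
Maximum is 35 (e.g. 10 + 12 + 13).

35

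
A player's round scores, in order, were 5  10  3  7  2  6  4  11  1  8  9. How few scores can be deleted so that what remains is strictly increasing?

Fewest deletions = n − (longest strictly increasing subsequence).
i:      1  2  3  4  5  6  7  8  9 10 11
a[i]:   5 10  3  7  2  6  4 11  1  8  9
dp:     1  2  1  2  1  2  2  3  1  3  4
max dp = 4, so deletions = 11 − 4 = 7.

7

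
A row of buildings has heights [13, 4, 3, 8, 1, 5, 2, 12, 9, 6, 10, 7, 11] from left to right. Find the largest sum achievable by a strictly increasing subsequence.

Let S[i] be the best sum of a strictly increasing subsequence ending at i:
i:      1  2  3  4  5  6  7  8  9 10 11 12 13
a[i]:  13  4  3  8  1  5  2 12  9  6 10  7 11
S:     13  4  3 12  1  9  3 24 21 15 31 22 42
Maximum is 42 (e.g. 4 + 8 + 9 + 10 + 11).

42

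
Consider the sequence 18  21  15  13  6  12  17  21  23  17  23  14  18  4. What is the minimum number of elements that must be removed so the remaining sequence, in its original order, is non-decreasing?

Fewest deletions = n − (longest non-decreasing subsequence).
i:      1  2  3  4  5  6  7  8  9 10 11 12 13 14
a[i]:  18 21 15 13  6 12 17 21 23 17 23 14 18  4
dp:     1  2  1  1  1  2  3  4  5  4  6  3  5  1
max dp = 6, so deletions = 14 − 6 = 8.

8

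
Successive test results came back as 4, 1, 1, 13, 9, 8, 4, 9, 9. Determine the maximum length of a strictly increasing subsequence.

Let dp[i] be the length of the longest such subsequence ending at index i:
i:      1  2  3  4  5  6  7  8  9
a[i]:   4  1  1 13  9  8  4  9  9
dp:     1  1  1  2  2  2  2  3  3
Maximum dp value is 3.

3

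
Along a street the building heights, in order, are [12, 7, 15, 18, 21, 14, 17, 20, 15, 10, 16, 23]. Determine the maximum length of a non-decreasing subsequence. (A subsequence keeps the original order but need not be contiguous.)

Let dp[i] be the length of the longest such subsequence ending at index i:
i:      1  2  3  4  5  6  7  8  9 10 11 12
a[i]:  12  7 15 18 21 14 17 20 15 10 16 23
dp:     1  1  2  3  4  2  3  4  3  2  4  5
Maximum dp value is 5.

5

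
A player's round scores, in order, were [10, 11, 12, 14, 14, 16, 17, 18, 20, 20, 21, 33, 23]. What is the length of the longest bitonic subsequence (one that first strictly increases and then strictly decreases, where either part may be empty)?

inc[i] = longest strictly increasing subsequence ending at i; dec[i] = longest strictly decreasing subsequence starting at i:
i:      1  2  3  4  5  6  7  8  9 10 11 12 13
a[i]:  10 11 12 14 14 16 17 18 20 20 21 33 23
inc:    1  2  3  4  4  5  6  7  8  8  9 10 10
dec:    1  1  1  1  1  1  1  1  1  1  1  2  1
Best peak at i=12 (value 33): inc=10, dec=2, length 10+2−1 = 11.

11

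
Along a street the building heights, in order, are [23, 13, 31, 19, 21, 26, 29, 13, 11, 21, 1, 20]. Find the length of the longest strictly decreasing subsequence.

5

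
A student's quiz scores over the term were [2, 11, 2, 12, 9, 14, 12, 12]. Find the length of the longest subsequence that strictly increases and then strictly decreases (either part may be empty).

inc[i] = longest strictly increasing subsequence ending at i; dec[i] = longest strictly decreasing subsequence starting at i:
i:      1  2  3  4  5  6  7  8
a[i]:   2 11  2 12  9 14 12 12
inc:    1  2  1  3  2  4  3  3
dec:    1  2  1  2  1  2  1  1
Best peak at i=6 (value 14): inc=4, dec=2, length 4+2−1 = 5.

5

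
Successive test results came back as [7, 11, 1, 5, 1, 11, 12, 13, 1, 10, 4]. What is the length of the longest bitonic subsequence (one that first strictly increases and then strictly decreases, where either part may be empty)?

7

inc[i] = longest strictly increasing subsequence ending at i; dec[i] = longest strictly decreasing subsequence starting at i:
i:      1  2  3  4  5  6  7  8  9 10 11
a[i]:   7 11  1  5  1 11 12 13  1 10  4
inc:    1  2  1  2  1  3  4  5  1  3  2
dec:    3  3  1  2  1  3  3  3  1  2  1
Best peak at i=8 (value 13): inc=5, dec=3, length 5+3−1 = 7.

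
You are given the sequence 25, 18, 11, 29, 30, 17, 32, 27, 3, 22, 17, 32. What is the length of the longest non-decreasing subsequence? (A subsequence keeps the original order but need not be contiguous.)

5

Track the smallest tail for each achievable length (allowing ties):
25 → extends → [25]
18 → replaces 25 → [18]
11 → replaces 18 → [11]
29 → extends → [11, 29]
30 → extends → [11, 29, 30]
17 → replaces 29 → [11, 17, 30]
32 → extends → [11, 17, 30, 32]
27 → replaces 30 → [11, 17, 27, 32]
3 → replaces 11 → [3, 17, 27, 32]
22 → replaces 27 → [3, 17, 22, 32]
17 → replaces 22 → [3, 17, 17, 32]
32 → extends → [3, 17, 17, 32, 32]
Five tails, so the longest non-decreasing subsequence has length 5 (e.g. 25, 29, 30, 32, 32).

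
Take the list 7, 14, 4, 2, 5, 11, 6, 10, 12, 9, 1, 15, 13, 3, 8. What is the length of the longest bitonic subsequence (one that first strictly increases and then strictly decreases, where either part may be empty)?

8

inc[i] = longest strictly increasing subsequence ending at i; dec[i] = longest strictly decreasing subsequence starting at i:
i:      1  2  3  4  5  6  7  8  9 10 11 12 13 14 15
a[i]:   7 14  4  2  5 11  6 10 12  9  1 15 13  3  8
inc:    1  2  1  1  2  3  3  4  5  4  1  6  6  2  4
dec:    4  5  3  2  2  4  2  3  3  2  1  3  2  1  1
Best peak at i=12 (value 15): inc=6, dec=3, length 6+3−1 = 8.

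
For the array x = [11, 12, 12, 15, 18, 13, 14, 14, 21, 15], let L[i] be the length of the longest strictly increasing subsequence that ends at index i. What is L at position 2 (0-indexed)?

2

dp[i] = 1 + max{dp[j] : j<i, x[j]<x[i]} (or 1 if no such j):
i:      0  1  2  3  4  5  6  7  8  9
x[i]:  11 12 12 15 18 13 14 14 21 15
dp:     1  2  2  3  4  3  4  4  5  5
At index 2 the value is 2.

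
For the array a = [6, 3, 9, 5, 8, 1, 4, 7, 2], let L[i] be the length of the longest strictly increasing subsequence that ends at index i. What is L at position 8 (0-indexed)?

dp[i] = 1 + max{dp[j] : j<i, a[j]<a[i]} (or 1 if no such j):
i:     0 1 2 3 4 5 6 7 8
a[i]:  6 3 9 5 8 1 4 7 2
dp:    1 1 2 2 3 1 2 3 2
At index 8 the value is 2.

2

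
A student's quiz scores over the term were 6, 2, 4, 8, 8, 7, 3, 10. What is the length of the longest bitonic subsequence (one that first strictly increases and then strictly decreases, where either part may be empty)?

5

inc[i] = longest strictly increasing subsequence ending at i; dec[i] = longest strictly decreasing subsequence starting at i:
i:      1  2  3  4  5  6  7  8
a[i]:   6  2  4  8  8  7  3 10
inc:    1  1  2  3  3  3  2  4
dec:    3  1  2  3  3  2  1  1
Best peak at i=4 (value 8): inc=3, dec=3, length 3+3−1 = 5.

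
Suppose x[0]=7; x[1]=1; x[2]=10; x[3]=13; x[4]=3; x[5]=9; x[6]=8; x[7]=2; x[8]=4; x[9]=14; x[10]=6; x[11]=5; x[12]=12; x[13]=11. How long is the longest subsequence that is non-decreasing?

5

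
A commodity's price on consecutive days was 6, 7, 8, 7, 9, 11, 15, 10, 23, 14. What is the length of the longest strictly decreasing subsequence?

Let dp[i] be the longest strictly decreasing subsequence ending at i:
i:      1  2  3  4  5  6  7  8  9 10
a[i]:   6  7  8  7  9 11 15 10 23 14
dp:     1  1  1  2  1  1  1  2  1  2
Maximum is 2.

2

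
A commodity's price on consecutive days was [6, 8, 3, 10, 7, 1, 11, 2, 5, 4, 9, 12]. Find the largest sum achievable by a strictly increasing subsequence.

Let S[i] be the best sum of a strictly increasing subsequence ending at i:
i:      1  2  3  4  5  6  7  8  9 10 11 12
a[i]:   6  8  3 10  7  1 11  2  5  4  9 12
S:      6 14  3 24 13  1 35  3  8  7 23 47
Maximum is 47 (e.g. 6 + 8 + 10 + 11 + 12).

47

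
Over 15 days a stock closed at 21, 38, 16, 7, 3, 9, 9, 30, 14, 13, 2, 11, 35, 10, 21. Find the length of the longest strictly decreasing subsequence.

6

Let dp[i] be the longest strictly decreasing subsequence ending at i:
i:      1  2  3  4  5  6  7  8  9 10 11 12 13 14 15
a[i]:  21 38 16  7  3  9  9 30 14 13  2 11 35 10 21
dp:     1  1  2  3  4  3  3  2  3  4  5  5  2  6  3
Maximum is 6.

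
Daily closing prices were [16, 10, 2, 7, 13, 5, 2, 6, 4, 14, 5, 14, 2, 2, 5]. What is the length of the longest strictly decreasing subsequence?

6

Negate each value so 'decreasing' becomes 'increasing', then run patience tails on the negated sequence:
-16 → extends → [-16]
-10 → extends → [-16, -10]
-2 → extends → [-16, -10, -2]
-7 → replaces -2 → [-16, -10, -7]
-13 → replaces -10 → [-16, -13, -7]
-5 → extends → [-16, -13, -7, -5]
-2 → extends → [-16, -13, -7, -5, -2]
-6 → replaces -5 → [-16, -13, -7, -6, -2]
-4 → replaces -2 → [-16, -13, -7, -6, -4]
-14 → replaces -13 → [-16, -14, -7, -6, -4]
-5 → replaces -4 → [-16, -14, -7, -6, -5]
-14 → already a tail → [-16, -14, -7, -6, -5]
-2 → extends → [-16, -14, -7, -6, -5, -2]
-2 → already a tail → [-16, -14, -7, -6, -5, -2]
-5 → already a tail → [-16, -14, -7, -6, -5, -2]
Six tails, so the longest strictly decreasing subsequence of the original has length 6.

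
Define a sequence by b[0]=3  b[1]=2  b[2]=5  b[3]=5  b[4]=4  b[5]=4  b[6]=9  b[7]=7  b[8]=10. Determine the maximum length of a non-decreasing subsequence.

5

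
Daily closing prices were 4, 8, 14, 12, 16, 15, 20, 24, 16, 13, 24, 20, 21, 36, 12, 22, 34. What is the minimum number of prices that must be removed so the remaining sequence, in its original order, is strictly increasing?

Fewest deletions = n − (longest strictly increasing subsequence).
Patience tails:
4 → extends → [4]
8 → extends → [4, 8]
14 → extends → [4, 8, 14]
12 → replaces 14 → [4, 8, 12]
16 → extends → [4, 8, 12, 16]
15 → replaces 16 → [4, 8, 12, 15]
20 → extends → [4, 8, 12, 15, 20]
24 → extends → [4, 8, 12, 15, 20, 24]
16 → replaces 20 → [4, 8, 12, 15, 16, 24]
13 → replaces 15 → [4, 8, 12, 13, 16, 24]
24 → already a tail → [4, 8, 12, 13, 16, 24]
20 → replaces 24 → [4, 8, 12, 13, 16, 20]
21 → extends → [4, 8, 12, 13, 16, 20, 21]
36 → extends → [4, 8, 12, 13, 16, 20, 21, 36]
12 → already a tail → [4, 8, 12, 13, 16, 20, 21, 36]
22 → replaces 36 → [4, 8, 12, 13, 16, 20, 21, 22]
34 → extends → [4, 8, 12, 13, 16, 20, 21, 22, 34]
Longest strictly increasing subsequence has length 9, so deletions = 17 − 9 = 8.

8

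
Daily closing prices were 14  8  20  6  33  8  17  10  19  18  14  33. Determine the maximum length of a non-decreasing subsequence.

5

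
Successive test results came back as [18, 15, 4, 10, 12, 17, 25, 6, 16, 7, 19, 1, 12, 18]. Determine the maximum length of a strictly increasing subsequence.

5

Let dp[i] be the length of the longest such subsequence ending at index i:
i:      1  2  3  4  5  6  7  8  9 10 11 12 13 14
a[i]:  18 15  4 10 12 17 25  6 16  7 19  1 12 18
dp:     1  1  1  2  3  4  5  2  4  3  5  1  4  5
Maximum dp value is 5.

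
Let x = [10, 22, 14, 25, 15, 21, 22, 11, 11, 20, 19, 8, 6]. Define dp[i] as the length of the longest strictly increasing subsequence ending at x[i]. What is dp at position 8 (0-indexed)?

dp[i] = 1 + max{dp[j] : j<i, x[j]<x[i]} (or 1 if no such j):
i:      0  1  2  3  4  5  6  7  8  9 10 11 12
x[i]:  10 22 14 25 15 21 22 11 11 20 19  8  6
dp:     1  2  2  3  3  4  5  2  2  4  4  1  1
At index 8 the value is 2.

2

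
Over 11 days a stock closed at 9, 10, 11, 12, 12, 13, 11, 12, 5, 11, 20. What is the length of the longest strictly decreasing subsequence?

3

Let dp[i] be the longest strictly decreasing subsequence ending at i:
i:      1  2  3  4  5  6  7  8  9 10 11
a[i]:   9 10 11 12 12 13 11 12  5 11 20
dp:     1  1  1  1  1  1  2  2  3  3  1
Maximum is 3.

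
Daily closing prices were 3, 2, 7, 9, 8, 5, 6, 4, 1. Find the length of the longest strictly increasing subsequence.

3

Track the smallest tail for each achievable length (strict):
3 → extends → [3]
2 → replaces 3 → [2]
7 → extends → [2, 7]
9 → extends → [2, 7, 9]
8 → replaces 9 → [2, 7, 8]
5 → replaces 7 → [2, 5, 8]
6 → replaces 8 → [2, 5, 6]
4 → replaces 5 → [2, 4, 6]
1 → replaces 2 → [1, 4, 6]
Three tails, so the longest strictly increasing subsequence has length 3 (e.g. 3, 7, 9).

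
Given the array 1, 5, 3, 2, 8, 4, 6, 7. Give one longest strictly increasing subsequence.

1, 3, 4, 6, 7

Patience tails give the LIS length; then backtrack through the dp parents:
1 → extends → [1]
5 → extends → [1, 5]
3 → replaces 5 → [1, 3]
2 → replaces 3 → [1, 2]
8 → extends → [1, 2, 8]
4 → replaces 8 → [1, 2, 4]
6 → extends → [1, 2, 4, 6]
7 → extends → [1, 2, 4, 6, 7]
Length 5; one witness is 1, 3, 4, 6, 7.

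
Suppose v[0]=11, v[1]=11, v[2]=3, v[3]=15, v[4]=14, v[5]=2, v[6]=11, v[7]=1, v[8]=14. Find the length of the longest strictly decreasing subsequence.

4

Let dp[i] be the longest strictly decreasing subsequence ending at i:
i:      0  1  2  3  4  5  6  7  8
v[i]:  11 11  3 15 14  2 11  1 14
dp:     1  1  2  1  2  3  3  4  2
Maximum is 4.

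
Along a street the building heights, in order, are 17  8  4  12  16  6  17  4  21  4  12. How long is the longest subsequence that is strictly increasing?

Let dp[i] be the length of the longest such subsequence ending at index i:
i:      1  2  3  4  5  6  7  8  9 10 11
a[i]:  17  8  4 12 16  6 17  4 21  4 12
dp:     1  1  1  2  3  2  4  1  5  1  3
Maximum dp value is 5.

5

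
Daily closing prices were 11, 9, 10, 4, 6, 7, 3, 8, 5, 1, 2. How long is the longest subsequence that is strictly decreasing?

Let dp[i] be the longest strictly decreasing subsequence ending at i:
i:      1  2  3  4  5  6  7  8  9 10 11
a[i]:  11  9 10  4  6  7  3  8  5  1  2
dp:     1  2  2  3  3  3  4  3  4  5  5
Maximum is 5.

5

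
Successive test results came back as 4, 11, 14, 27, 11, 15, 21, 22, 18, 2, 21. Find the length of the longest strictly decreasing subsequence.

4

Let dp[i] be the longest strictly decreasing subsequence ending at i:
i:      1  2  3  4  5  6  7  8  9 10 11
a[i]:   4 11 14 27 11 15 21 22 18  2 21
dp:     1  1  1  1  2  2  2  2  3  4  3
Maximum is 4.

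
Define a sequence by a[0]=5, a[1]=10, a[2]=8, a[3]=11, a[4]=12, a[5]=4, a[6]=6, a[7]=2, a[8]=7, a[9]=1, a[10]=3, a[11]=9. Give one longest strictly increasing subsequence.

Patience tails give the LIS length; then backtrack through the dp parents:
5 → extends → [5]
10 → extends → [5, 10]
8 → replaces 10 → [5, 8]
11 → extends → [5, 8, 11]
12 → extends → [5, 8, 11, 12]
4 → replaces 5 → [4, 8, 11, 12]
6 → replaces 8 → [4, 6, 11, 12]
2 → replaces 4 → [2, 6, 11, 12]
7 → replaces 11 → [2, 6, 7, 12]
1 → replaces 2 → [1, 6, 7, 12]
3 → replaces 6 → [1, 3, 7, 12]
9 → replaces 12 → [1, 3, 7, 9]
Length 4; one witness is 5, 10, 11, 12.

5, 10, 11, 12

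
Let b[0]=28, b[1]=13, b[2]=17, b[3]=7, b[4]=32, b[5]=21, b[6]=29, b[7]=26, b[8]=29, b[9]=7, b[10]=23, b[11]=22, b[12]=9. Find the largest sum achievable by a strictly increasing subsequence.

Let S[i] be the best sum of a strictly increasing subsequence ending at i:
i:       0   1   2   3   4   5   6   7   8   9  10  11  12
b[i]:   28  13  17   7  32  21  29  26  29   7  23  22   9
S:      28  13  30   7  62  51  80  77 106   7  74  73  16
Maximum is 106 (e.g. 13 + 17 + 21 + 26 + 29).

106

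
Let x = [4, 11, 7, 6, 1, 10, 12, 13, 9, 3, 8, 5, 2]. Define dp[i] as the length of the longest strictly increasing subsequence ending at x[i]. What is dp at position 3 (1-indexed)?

2

dp[i] = 1 + max{dp[j] : j<i, x[j]<x[i]} (or 1 if no such j):
i:      1  2  3  4  5  6  7  8  9 10 11 12 13
x[i]:   4 11  7  6  1 10 12 13  9  3  8  5  2
dp:     1  2  2  2  1  3  4  5  3  2  3  3  2
At index 3 the value is 2.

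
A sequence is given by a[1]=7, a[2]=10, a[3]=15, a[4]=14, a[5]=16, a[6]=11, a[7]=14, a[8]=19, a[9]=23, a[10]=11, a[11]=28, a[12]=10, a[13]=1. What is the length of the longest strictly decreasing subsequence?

Negate each value so 'decreasing' becomes 'increasing', then run patience tails on the negated sequence:
-7 → extends → [-7]
-10 → replaces -7 → [-10]
-15 → replaces -10 → [-15]
-14 → extends → [-15, -14]
-16 → replaces -15 → [-16, -14]
-11 → extends → [-16, -14, -11]
-14 → already a tail → [-16, -14, -11]
-19 → replaces -16 → [-19, -14, -11]
-23 → replaces -19 → [-23, -14, -11]
-11 → already a tail → [-23, -14, -11]
-28 → replaces -23 → [-28, -14, -11]
-10 → extends → [-28, -14, -11, -10]
-1 → extends → [-28, -14, -11, -10, -1]
Five tails, so the longest strictly decreasing subsequence of the original has length 5.

5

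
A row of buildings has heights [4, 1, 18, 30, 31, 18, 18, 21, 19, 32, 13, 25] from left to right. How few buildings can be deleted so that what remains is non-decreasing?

Fewest deletions = n − (longest non-decreasing subsequence).
i:      1  2  3  4  5  6  7  8  9 10 11 12
a[i]:   4  1 18 30 31 18 18 21 19 32 13 25
dp:     1  1  2  3  4  3  4  5  5  6  2  6
max dp = 6, so deletions = 12 − 6 = 6.

6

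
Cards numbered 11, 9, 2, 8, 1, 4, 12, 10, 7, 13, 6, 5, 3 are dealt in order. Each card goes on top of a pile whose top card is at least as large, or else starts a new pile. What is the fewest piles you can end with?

Place each on the leftmost legal pile:
11 → new pile 1 (tops now [11])
9 → pile 1 (tops now [9])
2 → pile 1 (tops now [2])
8 → new pile 2 (tops now [2, 8])
1 → pile 1 (tops now [1, 8])
4 → pile 2 (tops now [1, 4])
12 → new pile 3 (tops now [1, 4, 12])
10 → pile 3 (tops now [1, 4, 10])
7 → pile 3 (tops now [1, 4, 7])
13 → new pile 4 (tops now [1, 4, 7, 13])
6 → pile 3 (tops now [1, 4, 6, 13])
5 → pile 3 (tops now [1, 4, 5, 13])
3 → pile 2 (tops now [1, 3, 5, 13])
Four piles.

4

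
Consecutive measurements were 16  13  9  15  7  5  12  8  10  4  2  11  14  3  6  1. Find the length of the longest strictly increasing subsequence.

5

Track the smallest tail for each achievable length (strict):
16 → extends → [16]
13 → replaces 16 → [13]
9 → replaces 13 → [9]
15 → extends → [9, 15]
7 → replaces 9 → [7, 15]
5 → replaces 7 → [5, 15]
12 → replaces 15 → [5, 12]
8 → replaces 12 → [5, 8]
10 → extends → [5, 8, 10]
4 → replaces 5 → [4, 8, 10]
2 → replaces 4 → [2, 8, 10]
11 → extends → [2, 8, 10, 11]
14 → extends → [2, 8, 10, 11, 14]
3 → replaces 8 → [2, 3, 10, 11, 14]
6 → replaces 10 → [2, 3, 6, 11, 14]
1 → replaces 2 → [1, 3, 6, 11, 14]
Five tails, so the longest strictly increasing subsequence has length 5 (e.g. 7, 8, 10, 11, 14).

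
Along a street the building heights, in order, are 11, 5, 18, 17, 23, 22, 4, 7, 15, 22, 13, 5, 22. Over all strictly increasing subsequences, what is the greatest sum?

Let S[i] be the best sum of a strictly increasing subsequence ending at i:
i:      1  2  3  4  5  6  7  8  9 10 11 12 13
a[i]:  11  5 18 17 23 22  4  7 15 22 13  5 22
S:     11  5 29 28 52 51  4 12 27 51 25  9 51
Maximum is 52 (e.g. 11 + 18 + 23).

52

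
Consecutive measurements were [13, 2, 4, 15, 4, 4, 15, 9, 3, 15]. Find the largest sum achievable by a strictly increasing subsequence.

Let S[i] be the best sum of a strictly increasing subsequence ending at i:
i:      1  2  3  4  5  6  7  8  9 10
a[i]:  13  2  4 15  4  4 15  9  3 15
S:     13  2  6 28  6  6 28 15  5 30
Maximum is 30 (e.g. 2 + 4 + 9 + 15).

30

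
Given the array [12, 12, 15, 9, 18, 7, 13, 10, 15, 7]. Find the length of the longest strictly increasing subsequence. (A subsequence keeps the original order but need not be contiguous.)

3

Track the smallest tail for each achievable length (strict):
12 → extends → [12]
12 → already a tail → [12]
15 → extends → [12, 15]
9 → replaces 12 → [9, 15]
18 → extends → [9, 15, 18]
7 → replaces 9 → [7, 15, 18]
13 → replaces 15 → [7, 13, 18]
10 → replaces 13 → [7, 10, 18]
15 → replaces 18 → [7, 10, 15]
7 → already a tail → [7, 10, 15]
Three tails, so the longest strictly increasing subsequence has length 3 (e.g. 12, 15, 18).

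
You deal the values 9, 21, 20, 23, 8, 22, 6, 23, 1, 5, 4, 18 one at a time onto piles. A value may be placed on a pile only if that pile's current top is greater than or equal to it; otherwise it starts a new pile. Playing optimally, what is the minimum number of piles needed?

Place each on the leftmost legal pile:
9 → new pile 1 (tops now [9])
21 → new pile 2 (tops now [9, 21])
20 → pile 2 (tops now [9, 20])
23 → new pile 3 (tops now [9, 20, 23])
8 → pile 1 (tops now [8, 20, 23])
22 → pile 3 (tops now [8, 20, 22])
6 → pile 1 (tops now [6, 20, 22])
23 → new pile 4 (tops now [6, 20, 22, 23])
1 → pile 1 (tops now [1, 20, 22, 23])
5 → pile 2 (tops now [1, 5, 22, 23])
4 → pile 2 (tops now [1, 4, 22, 23])
18 → pile 3 (tops now [1, 4, 18, 23])
Four piles.

4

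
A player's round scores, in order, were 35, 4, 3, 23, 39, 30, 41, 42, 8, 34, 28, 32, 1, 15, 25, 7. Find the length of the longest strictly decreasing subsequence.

Negate each value so 'decreasing' becomes 'increasing', then run patience tails on the negated sequence:
-35 → extends → [-35]
-4 → extends → [-35, -4]
-3 → extends → [-35, -4, -3]
-23 → replaces -4 → [-35, -23, -3]
-39 → replaces -35 → [-39, -23, -3]
-30 → replaces -23 → [-39, -30, -3]
-41 → replaces -39 → [-41, -30, -3]
-42 → replaces -41 → [-42, -30, -3]
-8 → replaces -3 → [-42, -30, -8]
-34 → replaces -30 → [-42, -34, -8]
-28 → replaces -8 → [-42, -34, -28]
-32 → replaces -28 → [-42, -34, -32]
-1 → extends → [-42, -34, -32, -1]
-15 → replaces -1 → [-42, -34, -32, -15]
-25 → replaces -15 → [-42, -34, -32, -25]
-7 → extends → [-42, -34, -32, -25, -7]
Five tails, so the longest strictly decreasing subsequence of the original has length 5.

5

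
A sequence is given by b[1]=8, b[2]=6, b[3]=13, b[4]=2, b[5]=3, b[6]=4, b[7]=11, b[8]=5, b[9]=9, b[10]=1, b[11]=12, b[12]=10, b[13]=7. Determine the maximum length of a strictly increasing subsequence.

Let dp[i] be the length of the longest such subsequence ending at index i:
i:      1  2  3  4  5  6  7  8  9 10 11 12 13
b[i]:   8  6 13  2  3  4 11  5  9  1 12 10  7
dp:     1  1  2  1  2  3  4  4  5  1  6  6  5
Maximum dp value is 6.

6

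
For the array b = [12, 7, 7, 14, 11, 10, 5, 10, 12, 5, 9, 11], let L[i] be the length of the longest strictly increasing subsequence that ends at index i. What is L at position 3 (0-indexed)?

2

dp[i] = 1 + max{dp[j] : j<i, b[j]<b[i]} (or 1 if no such j):
i:      0  1  2  3  4  5  6  7  8  9 10 11
b[i]:  12  7  7 14 11 10  5 10 12  5  9 11
dp:     1  1  1  2  2  2  1  2  3  1  2  3
At index 3 the value is 2.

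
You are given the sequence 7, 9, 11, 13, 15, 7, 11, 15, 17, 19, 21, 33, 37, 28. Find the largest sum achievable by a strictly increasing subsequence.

182

Let S[i] be the best sum of a strictly increasing subsequence ending at i:
i:       1   2   3   4   5   6   7   8   9  10  11  12  13  14
a[i]:    7   9  11  13  15   7  11  15  17  19  21  33  37  28
S:       7  16  27  40  55   7  27  55  72  91 112 145 182 140
Maximum is 182 (e.g. 7 + 9 + 11 + 13 + 15 + 17 + 19 + 21 + 33 + 37).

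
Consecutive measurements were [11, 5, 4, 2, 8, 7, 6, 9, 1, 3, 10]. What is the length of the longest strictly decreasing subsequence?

Let dp[i] be the longest strictly decreasing subsequence ending at i:
i:      1  2  3  4  5  6  7  8  9 10 11
a[i]:  11  5  4  2  8  7  6  9  1  3 10
dp:     1  2  3  4  2  3  4  2  5  5  2
Maximum is 5.

5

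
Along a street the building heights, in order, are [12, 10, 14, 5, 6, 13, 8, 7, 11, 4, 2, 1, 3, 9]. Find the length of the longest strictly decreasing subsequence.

7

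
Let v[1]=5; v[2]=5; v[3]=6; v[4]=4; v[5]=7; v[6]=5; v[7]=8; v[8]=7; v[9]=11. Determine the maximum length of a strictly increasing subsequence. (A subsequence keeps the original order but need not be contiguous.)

5

Track the smallest tail for each achievable length (strict):
5 → extends → [5]
5 → already a tail → [5]
6 → extends → [5, 6]
4 → replaces 5 → [4, 6]
7 → extends → [4, 6, 7]
5 → replaces 6 → [4, 5, 7]
8 → extends → [4, 5, 7, 8]
7 → already a tail → [4, 5, 7, 8]
11 → extends → [4, 5, 7, 8, 11]
Five tails, so the longest strictly increasing subsequence has length 5 (e.g. 5, 6, 7, 8, 11).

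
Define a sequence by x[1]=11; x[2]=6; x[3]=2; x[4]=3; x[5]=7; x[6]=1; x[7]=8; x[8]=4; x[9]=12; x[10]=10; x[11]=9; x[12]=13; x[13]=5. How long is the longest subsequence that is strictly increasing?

Track the smallest tail for each achievable length (strict):
11 → extends → [11]
6 → replaces 11 → [6]
2 → replaces 6 → [2]
3 → extends → [2, 3]
7 → extends → [2, 3, 7]
1 → replaces 2 → [1, 3, 7]
8 → extends → [1, 3, 7, 8]
4 → replaces 7 → [1, 3, 4, 8]
12 → extends → [1, 3, 4, 8, 12]
10 → replaces 12 → [1, 3, 4, 8, 10]
9 → replaces 10 → [1, 3, 4, 8, 9]
13 → extends → [1, 3, 4, 8, 9, 13]
5 → replaces 8 → [1, 3, 4, 5, 9, 13]
Six tails, so the longest strictly increasing subsequence has length 6 (e.g. 2, 3, 7, 8, 12, 13).

6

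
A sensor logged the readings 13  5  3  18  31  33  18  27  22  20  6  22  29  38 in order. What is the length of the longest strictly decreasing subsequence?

Let dp[i] be the longest strictly decreasing subsequence ending at i:
i:      1  2  3  4  5  6  7  8  9 10 11 12 13 14
a[i]:  13  5  3 18 31 33 18 27 22 20  6 22 29 38
dp:     1  2  3  1  1  1  2  2  3  4  5  3  2  1
Maximum is 5.

5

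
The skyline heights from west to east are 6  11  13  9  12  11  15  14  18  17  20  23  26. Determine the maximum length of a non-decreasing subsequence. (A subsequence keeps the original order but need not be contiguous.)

Let dp[i] be the length of the longest such subsequence ending at index i:
i:      1  2  3  4  5  6  7  8  9 10 11 12 13
a[i]:   6 11 13  9 12 11 15 14 18 17 20 23 26
dp:     1  2  3  2  3  3  4  4  5  5  6  7  8
Maximum dp value is 8.

8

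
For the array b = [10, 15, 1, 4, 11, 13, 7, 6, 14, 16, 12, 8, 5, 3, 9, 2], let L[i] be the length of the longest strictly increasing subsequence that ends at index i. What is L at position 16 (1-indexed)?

dp[i] = 1 + max{dp[j] : j<i, b[j]<b[i]} (or 1 if no such j):
i:      1  2  3  4  5  6  7  8  9 10 11 12 13 14 15 16
b[i]:  10 15  1  4 11 13  7  6 14 16 12  8  5  3  9  2
dp:     1  2  1  2  3  4  3  3  5  6  4  4  3  2  5  2
At index 16 the value is 2.

2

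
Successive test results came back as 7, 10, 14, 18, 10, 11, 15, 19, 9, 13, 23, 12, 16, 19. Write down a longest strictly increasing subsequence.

Patience tails give the LIS length; then backtrack through the dp parents:
7 → extends → [7]
10 → extends → [7, 10]
14 → extends → [7, 10, 14]
18 → extends → [7, 10, 14, 18]
10 → already a tail → [7, 10, 14, 18]
11 → replaces 14 → [7, 10, 11, 18]
15 → replaces 18 → [7, 10, 11, 15]
19 → extends → [7, 10, 11, 15, 19]
9 → replaces 10 → [7, 9, 11, 15, 19]
13 → replaces 15 → [7, 9, 11, 13, 19]
23 → extends → [7, 9, 11, 13, 19, 23]
12 → replaces 13 → [7, 9, 11, 12, 19, 23]
16 → replaces 19 → [7, 9, 11, 12, 16, 23]
19 → replaces 23 → [7, 9, 11, 12, 16, 19]
Length 6; one witness is 7, 10, 14, 18, 19, 23.

7, 10, 14, 18, 19, 23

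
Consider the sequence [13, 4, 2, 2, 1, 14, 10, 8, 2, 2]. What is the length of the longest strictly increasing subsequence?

Track the smallest tail for each achievable length (strict):
13 → extends → [13]
4 → replaces 13 → [4]
2 → replaces 4 → [2]
2 → already a tail → [2]
1 → replaces 2 → [1]
14 → extends → [1, 14]
10 → replaces 14 → [1, 10]
8 → replaces 10 → [1, 8]
2 → replaces 8 → [1, 2]
2 → already a tail → [1, 2]
Two tails, so the longest strictly increasing subsequence has length 2 (e.g. 13, 14).

2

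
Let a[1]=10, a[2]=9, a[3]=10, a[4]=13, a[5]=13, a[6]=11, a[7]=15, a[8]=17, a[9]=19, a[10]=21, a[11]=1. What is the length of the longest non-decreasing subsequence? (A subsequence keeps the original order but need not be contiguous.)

Let dp[i] be the length of the longest such subsequence ending at index i:
i:      1  2  3  4  5  6  7  8  9 10 11
a[i]:  10  9 10 13 13 11 15 17 19 21  1
dp:     1  1  2  3  4  3  5  6  7  8  1
Maximum dp value is 8.

8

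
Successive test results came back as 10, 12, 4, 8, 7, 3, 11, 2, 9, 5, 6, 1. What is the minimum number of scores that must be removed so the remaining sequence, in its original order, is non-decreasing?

Fewest deletions = n − (longest non-decreasing subsequence).
Patience tails:
10 → extends → [10]
12 → extends → [10, 12]
4 → replaces 10 → [4, 12]
8 → replaces 12 → [4, 8]
7 → replaces 8 → [4, 7]
3 → replaces 4 → [3, 7]
11 → extends → [3, 7, 11]
2 → replaces 3 → [2, 7, 11]
9 → replaces 11 → [2, 7, 9]
5 → replaces 7 → [2, 5, 9]
6 → replaces 9 → [2, 5, 6]
1 → replaces 2 → [1, 5, 6]
Longest non-decreasing subsequence has length 3, so deletions = 12 − 3 = 9.

9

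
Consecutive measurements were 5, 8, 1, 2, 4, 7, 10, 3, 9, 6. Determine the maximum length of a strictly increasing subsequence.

Track the smallest tail for each achievable length (strict):
5 → extends → [5]
8 → extends → [5, 8]
1 → replaces 5 → [1, 8]
2 → replaces 8 → [1, 2]
4 → extends → [1, 2, 4]
7 → extends → [1, 2, 4, 7]
10 → extends → [1, 2, 4, 7, 10]
3 → replaces 4 → [1, 2, 3, 7, 10]
9 → replaces 10 → [1, 2, 3, 7, 9]
6 → replaces 7 → [1, 2, 3, 6, 9]
Five tails, so the longest strictly increasing subsequence has length 5 (e.g. 1, 2, 4, 7, 10).

5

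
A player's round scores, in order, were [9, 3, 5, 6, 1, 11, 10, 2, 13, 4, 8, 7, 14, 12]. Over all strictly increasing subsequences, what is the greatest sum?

Let S[i] be the best sum of a strictly increasing subsequence ending at i:
i:      1  2  3  4  5  6  7  8  9 10 11 12 13 14
a[i]:   9  3  5  6  1 11 10  2 13  4  8  7 14 12
S:      9  3  8 14  1 25 24  3 38  7 22 21 52 37
Maximum is 52 (e.g. 3 + 5 + 6 + 11 + 13 + 14).

52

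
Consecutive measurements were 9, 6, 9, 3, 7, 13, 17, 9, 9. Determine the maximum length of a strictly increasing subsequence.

4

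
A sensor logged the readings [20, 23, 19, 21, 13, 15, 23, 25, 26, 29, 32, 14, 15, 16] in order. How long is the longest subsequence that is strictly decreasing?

Negate each value so 'decreasing' becomes 'increasing', then run patience tails on the negated sequence:
-20 → extends → [-20]
-23 → replaces -20 → [-23]
-19 → extends → [-23, -19]
-21 → replaces -19 → [-23, -21]
-13 → extends → [-23, -21, -13]
-15 → replaces -13 → [-23, -21, -15]
-23 → already a tail → [-23, -21, -15]
-25 → replaces -23 → [-25, -21, -15]
-26 → replaces -25 → [-26, -21, -15]
-29 → replaces -26 → [-29, -21, -15]
-32 → replaces -29 → [-32, -21, -15]
-14 → extends → [-32, -21, -15, -14]
-15 → already a tail → [-32, -21, -15, -14]
-16 → replaces -15 → [-32, -21, -16, -14]
Four tails, so the longest strictly decreasing subsequence of the original has length 4.

4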